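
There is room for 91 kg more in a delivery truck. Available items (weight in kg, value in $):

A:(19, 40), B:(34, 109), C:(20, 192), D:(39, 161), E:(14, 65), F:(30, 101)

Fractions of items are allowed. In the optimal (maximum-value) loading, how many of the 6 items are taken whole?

3

Greedy by value/weight ratio, highest first.
Ratios (sorted): C 9.60, E 4.64, D 4.13, F 3.37, B 3.21, A 2.11
take C (20 @ 192); take E (14 @ 65); take D (39 @ 161); take 18/30 of F → 60.60. Capacity used 91/91.
3 item(s) taken whole; one partial (take 18/30 of F).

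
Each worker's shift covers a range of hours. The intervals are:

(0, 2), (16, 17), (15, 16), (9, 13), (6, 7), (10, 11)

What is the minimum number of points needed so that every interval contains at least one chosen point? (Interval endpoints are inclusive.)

4

Sort by right endpoint; whenever an interval is uncovered, place a point at its right end.
Sorted: [0,2] [6,7] [10,11] [9,13] [15,16] [16,17]
{[0,2]} hit by 2; {[6,7]} hit by 7; {[10,11],[9,13]} hit by 11; {[15,16],[16,17]} hit by 16.
Points: 2, 7, 11, 16 (4 total).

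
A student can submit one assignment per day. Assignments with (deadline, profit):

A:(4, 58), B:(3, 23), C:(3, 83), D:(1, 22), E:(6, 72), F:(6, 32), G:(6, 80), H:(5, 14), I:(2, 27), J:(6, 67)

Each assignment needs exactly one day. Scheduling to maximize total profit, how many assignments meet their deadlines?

By profit: C(d3,83), G(d6,80), E(d6,72), J(d6,67), A(d4,58), F(d6,32), I(d2,27), B(d3,23), D(d1,22), H(d5,14)
C→slot 3; G→slot 6; E→slot 5; J→slot 4; A→slot 2; F→slot 1; I skipped; B skipped; D skipped; H skipped.
6 of 10 scheduled.

6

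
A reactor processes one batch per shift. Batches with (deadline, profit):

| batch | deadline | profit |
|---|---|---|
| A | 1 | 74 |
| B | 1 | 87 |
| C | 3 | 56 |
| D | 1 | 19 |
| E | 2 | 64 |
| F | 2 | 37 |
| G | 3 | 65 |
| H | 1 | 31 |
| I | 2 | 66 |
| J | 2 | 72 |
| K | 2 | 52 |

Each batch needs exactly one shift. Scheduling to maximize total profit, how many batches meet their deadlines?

3

Take jobs in profit order; each goes to the latest open slot no later than its deadline.
By profit: B(d1,87), A(d1,74), J(d2,72), I(d2,66), G(d3,65), E(d2,64), C(d3,56), K(d2,52), F(d2,37), H(d1,31), D(d1,19)
B→slot 1; A skipped; J→slot 2; I skipped; G→slot 3; E skipped; C skipped; K skipped; F skipped; H skipped; D skipped.
3 of 11 scheduled.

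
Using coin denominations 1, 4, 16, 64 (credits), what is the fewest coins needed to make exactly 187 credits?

10

Use the largest denomination that fits, subtract, and repeat.
187 = 2×64 + 3×16 + 2×4 + 3×1
Total coins = 2 + 3 + 2 + 3 = 10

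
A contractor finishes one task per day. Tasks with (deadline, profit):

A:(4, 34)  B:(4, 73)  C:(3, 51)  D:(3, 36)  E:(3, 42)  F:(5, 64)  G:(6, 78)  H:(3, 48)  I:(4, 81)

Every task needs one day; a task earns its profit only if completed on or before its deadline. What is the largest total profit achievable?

Take jobs in profit order; each goes to the latest open slot no later than its deadline.
By profit: I(d4,81), G(d6,78), B(d4,73), F(d5,64), C(d3,51), H(d3,48), E(d3,42), D(d3,36), A(d4,34)
I→slot 4; G→slot 6; B→slot 3; F→slot 5; C→slot 2; H→slot 1; E skipped; D skipped; A skipped.
Profit = 48 + 51 + 73 + 81 + 64 + 78 = 395

395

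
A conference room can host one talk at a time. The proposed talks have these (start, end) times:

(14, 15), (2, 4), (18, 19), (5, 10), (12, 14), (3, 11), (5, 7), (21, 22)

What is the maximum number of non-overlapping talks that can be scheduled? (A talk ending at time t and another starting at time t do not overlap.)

Greedy by earliest finish: after sorting by end time, pick each interval compatible with the last pick.
Sorted by end: (2,4)  (5,7)  (5,10)  (3,11)  (12,14)  (14,15)  (18,19)  (21,22)
take (2,4); take (5,7); take (12,14); take (14,15); take (18,19); take (21,22).
Selected 6 talks.

6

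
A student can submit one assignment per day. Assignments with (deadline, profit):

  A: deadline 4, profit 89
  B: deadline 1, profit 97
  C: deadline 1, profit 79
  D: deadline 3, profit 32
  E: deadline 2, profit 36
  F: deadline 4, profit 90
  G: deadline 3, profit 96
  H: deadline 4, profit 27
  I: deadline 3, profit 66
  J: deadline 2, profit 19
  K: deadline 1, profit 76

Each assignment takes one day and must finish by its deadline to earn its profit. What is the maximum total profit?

372

Take jobs in profit order; each goes to the latest open slot no later than its deadline.
By profit: B(d1,97), G(d3,96), F(d4,90), A(d4,89), C(d1,79), K(d1,76), I(d3,66), E(d2,36), D(d3,32), H(d4,27), J(d2,19)
B→slot 1; G→slot 3; F→slot 4; A→slot 2; C skipped; K skipped; I skipped; E skipped; D skipped; H skipped; J skipped.
Profit = 97 + 89 + 96 + 90 = 372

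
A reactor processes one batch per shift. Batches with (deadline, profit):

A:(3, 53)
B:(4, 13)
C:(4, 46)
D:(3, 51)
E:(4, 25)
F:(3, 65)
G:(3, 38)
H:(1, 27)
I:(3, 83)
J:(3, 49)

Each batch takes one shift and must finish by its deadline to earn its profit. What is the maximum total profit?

Take jobs in profit order; each goes to the latest open slot no later than its deadline.
By profit: I(d3,83), F(d3,65), A(d3,53), D(d3,51), J(d3,49), C(d4,46), G(d3,38), H(d1,27), E(d4,25), B(d4,13)
I→slot 3; F→slot 2; A→slot 1; D skipped; J skipped; C→slot 4; G skipped; H skipped; E skipped; B skipped.
Profit = 53 + 65 + 83 + 46 = 247

247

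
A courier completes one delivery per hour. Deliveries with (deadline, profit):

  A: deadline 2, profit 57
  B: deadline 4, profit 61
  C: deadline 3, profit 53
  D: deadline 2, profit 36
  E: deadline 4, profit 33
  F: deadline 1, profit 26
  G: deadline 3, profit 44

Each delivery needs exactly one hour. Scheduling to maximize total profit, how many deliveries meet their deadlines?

Take jobs in profit order; each goes to the latest open slot no later than its deadline.
Profit order: B=61 A=57 C=53 G=44 D=36 E=33 F=26
Assign: B→slot 4, A→slot 2, C→slot 3, G→slot 1, D skipped, E skipped, F skipped.
Slots: [1:G] [2:A] [3:C] [4:B]
4 of 7 scheduled.

4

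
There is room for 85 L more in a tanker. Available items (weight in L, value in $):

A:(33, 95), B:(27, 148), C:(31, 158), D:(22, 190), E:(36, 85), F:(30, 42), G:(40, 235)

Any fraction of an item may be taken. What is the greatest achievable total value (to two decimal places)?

Ratios (sorted): D 8.64, G 5.88, B 5.48, C 5.10, A 2.88, E 2.36, F 1.40
take D (22 @ 190); take G (40 @ 235); take 23/27 of B → 126.07. Capacity used 85/85.
Total value = 551.07

551.07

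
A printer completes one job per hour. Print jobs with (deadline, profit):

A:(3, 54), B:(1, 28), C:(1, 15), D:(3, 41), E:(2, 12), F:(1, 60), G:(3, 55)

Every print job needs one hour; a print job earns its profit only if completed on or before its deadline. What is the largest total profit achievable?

Sort by profit descending; place each in the latest free slot ≤ its deadline.
By profit: F(d1,60), G(d3,55), A(d3,54), D(d3,41), B(d1,28), C(d1,15), E(d2,12)
F→slot 1; G→slot 3; A→slot 2; D skipped; B skipped; C skipped; E skipped.
Profit = 60 + 54 + 55 = 169

169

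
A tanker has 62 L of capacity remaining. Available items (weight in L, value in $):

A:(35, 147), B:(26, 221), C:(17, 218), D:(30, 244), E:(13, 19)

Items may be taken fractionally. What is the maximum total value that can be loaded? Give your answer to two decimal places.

Ratios (sorted): C 12.82, B 8.50, D 8.13, A 4.20, E 1.46
take C (17 @ 218); take B (26 @ 221); take 19/30 of D → 154.53. Capacity used 62/62.
Total value = 593.53

593.53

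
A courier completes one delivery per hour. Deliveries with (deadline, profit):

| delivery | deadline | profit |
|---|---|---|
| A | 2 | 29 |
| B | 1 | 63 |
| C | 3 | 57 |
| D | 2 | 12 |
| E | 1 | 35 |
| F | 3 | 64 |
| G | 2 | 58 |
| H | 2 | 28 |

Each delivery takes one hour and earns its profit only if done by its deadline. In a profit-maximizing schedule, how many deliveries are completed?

Profit order: F=64 B=63 G=58 C=57 E=35 A=29 H=28 D=12
Assign: F→slot 3, B→slot 1, G→slot 2, C skipped, E skipped, A skipped, H skipped, D skipped.
Slots: [1:B] [2:G] [3:F]
3 of 8 scheduled.

3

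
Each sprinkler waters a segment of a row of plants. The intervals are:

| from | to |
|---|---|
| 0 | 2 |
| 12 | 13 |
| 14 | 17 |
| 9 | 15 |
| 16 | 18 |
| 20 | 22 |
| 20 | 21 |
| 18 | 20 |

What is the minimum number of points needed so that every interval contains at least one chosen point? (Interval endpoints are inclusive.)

4

By right end: [0,2]  [12,13]  [9,15]  [14,17]  [16,18]  [18,20]  [20,21]  [20,22]
[0,2] uncovered → point at 2; [12,13] uncovered → point at 13; [14,17] uncovered → point at 17; [18,20] uncovered → point at 20.
Points: 2, 13, 17, 20 (4 total).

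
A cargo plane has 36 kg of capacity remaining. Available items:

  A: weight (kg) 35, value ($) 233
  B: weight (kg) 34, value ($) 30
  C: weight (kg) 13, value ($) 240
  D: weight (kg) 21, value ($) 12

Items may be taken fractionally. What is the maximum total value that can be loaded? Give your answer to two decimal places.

393.11

Greedy by value/weight ratio, highest first.
Ratios (sorted): C 18.46, A 6.66, B 0.88, D 0.57
take C (13 @ 240); take 23/35 of A → 153.11. Capacity used 36/36.
Total value = 393.11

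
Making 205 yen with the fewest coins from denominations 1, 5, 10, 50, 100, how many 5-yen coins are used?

Greedy: take as many of the largest coin as possible, then repeat with the remainder.
205 = 2×100 + 1×5
Count of 5: 1

1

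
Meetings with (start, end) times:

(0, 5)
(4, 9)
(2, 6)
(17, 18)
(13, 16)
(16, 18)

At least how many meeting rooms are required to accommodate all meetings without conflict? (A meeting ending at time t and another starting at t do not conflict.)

The answer is the maximum number of intervals overlapping at any instant.
starts: [0, 2, 4, 13, 16, 17]
ends:   [5, 6, 9, 16, 18, 18]
s0→1 s2→2 s4→3  — peak 3.

3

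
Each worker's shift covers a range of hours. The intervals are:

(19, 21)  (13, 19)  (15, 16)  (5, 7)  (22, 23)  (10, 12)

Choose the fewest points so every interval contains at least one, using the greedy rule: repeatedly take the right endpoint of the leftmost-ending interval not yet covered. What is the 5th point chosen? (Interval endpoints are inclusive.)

Sorted: [5,7] [10,12] [15,16] [13,19] [19,21] [22,23]
{[5,7]} hit by 7; {[10,12]} hit by 12; {[15,16],[13,19]} hit by 16; {[19,21]} hit by 21; {[22,23]} hit by 23.
Points: 7, 12, 16, 21, 23 (5 total).

23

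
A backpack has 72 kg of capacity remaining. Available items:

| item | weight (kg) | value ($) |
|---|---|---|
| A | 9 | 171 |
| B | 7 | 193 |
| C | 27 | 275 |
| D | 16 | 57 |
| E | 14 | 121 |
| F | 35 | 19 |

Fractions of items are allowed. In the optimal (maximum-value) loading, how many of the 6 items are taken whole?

4

Greedy by value/weight ratio, highest first.
Ratios (sorted): B 27.57, A 19.00, C 10.19, E 8.64, D 3.56, F 0.54
take B (7 @ 193); take A (9 @ 171); take C (27 @ 275); take E (14 @ 121); take 15/16 of D → 53.44. Capacity used 72/72.
4 item(s) taken whole; one partial (take 15/16 of D).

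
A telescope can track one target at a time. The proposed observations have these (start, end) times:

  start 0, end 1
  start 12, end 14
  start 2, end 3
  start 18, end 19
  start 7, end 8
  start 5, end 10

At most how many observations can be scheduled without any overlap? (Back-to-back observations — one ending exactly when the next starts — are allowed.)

5

Order by finish time; keep every interval that doesn't clash with the previous kept one.
Sorted by end: (0,1)  (2,3)  (7,8)  (5,10)  (12,14)  (18,19)
take (0,1); take (2,3); take (7,8); take (12,14); take (18,19).
Selected 5 observations.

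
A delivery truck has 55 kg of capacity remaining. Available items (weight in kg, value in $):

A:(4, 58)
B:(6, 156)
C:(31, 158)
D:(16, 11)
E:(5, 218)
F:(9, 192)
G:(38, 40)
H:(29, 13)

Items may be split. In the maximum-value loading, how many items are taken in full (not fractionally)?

5

Sort by value per unit weight and fill in that order.
Ratios (sorted): E 43.60, B 26.00, F 21.33, A 14.50, C 5.10, G 1.05, D 0.69, H 0.45
take E (5 @ 218); take B (6 @ 156); take F (9 @ 192); take A (4 @ 58); take C (31 @ 158). Capacity used 55/55.
5 item(s) taken whole.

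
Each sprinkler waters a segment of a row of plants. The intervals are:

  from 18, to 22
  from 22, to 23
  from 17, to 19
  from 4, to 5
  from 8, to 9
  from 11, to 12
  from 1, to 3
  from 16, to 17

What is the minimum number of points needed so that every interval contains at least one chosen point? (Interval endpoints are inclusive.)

6

By right end: [1,3]  [4,5]  [8,9]  [11,12]  [16,17]  [17,19]  [18,22]  [22,23]
[1,3] uncovered → point at 3; [4,5] uncovered → point at 5; [8,9] uncovered → point at 9; [11,12] uncovered → point at 12; [16,17] uncovered → point at 17; [18,22] uncovered → point at 22.
Points: 3, 5, 9, 12, 17, 22 (6 total).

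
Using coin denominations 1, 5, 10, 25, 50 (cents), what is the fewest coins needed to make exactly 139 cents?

Greedy: take as many of the largest coin as possible, then repeat with the remainder.
139 = 2×50 + 1×25 + 1×10 + 4×1
Total coins = 2 + 1 + 1 + 4 = 8

8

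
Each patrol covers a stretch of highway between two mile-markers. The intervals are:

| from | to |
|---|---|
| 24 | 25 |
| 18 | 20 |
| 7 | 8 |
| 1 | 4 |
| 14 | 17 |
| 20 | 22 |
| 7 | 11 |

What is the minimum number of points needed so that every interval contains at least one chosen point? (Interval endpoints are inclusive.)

5

Sort by right endpoint; whenever an interval is uncovered, place a point at its right end.
Sorted: [1,4] [7,8] [7,11] [14,17] [18,20] [20,22] [24,25]
{[1,4]} hit by 4; {[7,8],[7,11]} hit by 8; {[14,17]} hit by 17; {[18,20],[20,22]} hit by 20; {[24,25]} hit by 25.
Points: 4, 8, 17, 20, 25 (5 total).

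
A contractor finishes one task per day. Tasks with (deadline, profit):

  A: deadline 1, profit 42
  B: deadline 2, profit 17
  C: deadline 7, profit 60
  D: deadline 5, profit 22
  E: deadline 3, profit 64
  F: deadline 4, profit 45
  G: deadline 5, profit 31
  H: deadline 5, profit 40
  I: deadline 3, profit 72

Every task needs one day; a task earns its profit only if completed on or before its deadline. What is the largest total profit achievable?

Profit order: I=72 E=64 C=60 F=45 A=42 H=40 G=31 D=22 B=17
Assign: I→slot 3, E→slot 2, C→slot 7, F→slot 4, A→slot 1, H→slot 5, G skipped, D skipped, B skipped.
Slots: [1:A] [2:E] [3:I] [4:F] [5:H] [7:C]
Profit = 42 + 64 + 72 + 45 + 40 + 60 = 323

323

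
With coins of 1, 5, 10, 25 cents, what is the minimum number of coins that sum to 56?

Use the largest denomination that fits, subtract, and repeat.
56 − 2×25→6 − 1×5→1 − 1×1→0
Total coins = 2 + 1 + 1 = 4

4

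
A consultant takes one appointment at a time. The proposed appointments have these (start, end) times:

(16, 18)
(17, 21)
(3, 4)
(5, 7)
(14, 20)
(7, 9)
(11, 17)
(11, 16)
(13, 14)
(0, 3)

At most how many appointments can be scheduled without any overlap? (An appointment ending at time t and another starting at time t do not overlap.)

6

By end time: (0,3), (3,4), (5,7), (7,9), (13,14), (11,16), (11,17), (16,18), (14,20), (17,21).
Pick (0,3); next start ≥ 3 → (3,4); next start ≥ 4 → (5,7); next start ≥ 7 → (7,9); next start ≥ 9 → (13,14); next start ≥ 14 → (16,18).
Selected 6 appointments.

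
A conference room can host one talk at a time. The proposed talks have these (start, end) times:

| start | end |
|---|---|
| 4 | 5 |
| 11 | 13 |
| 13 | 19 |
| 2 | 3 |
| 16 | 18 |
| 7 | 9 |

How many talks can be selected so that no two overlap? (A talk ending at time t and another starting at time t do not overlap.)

5

Sort by end time and greedily take each interval whose start is ≥ the last chosen end.
Sorted by end: (2,3)  (4,5)  (7,9)  (11,13)  (16,18)  (13,19)
take (2,3); take (4,5); take (7,9); take (11,13); take (16,18).
Selected 5 talks.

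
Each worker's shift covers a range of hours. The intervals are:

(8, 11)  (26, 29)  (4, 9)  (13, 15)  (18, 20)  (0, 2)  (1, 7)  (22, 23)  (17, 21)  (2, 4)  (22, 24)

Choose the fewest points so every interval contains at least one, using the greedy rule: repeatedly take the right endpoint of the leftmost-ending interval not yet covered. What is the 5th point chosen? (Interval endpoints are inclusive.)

23

Process intervals by earliest right end; each time one isn't hit yet, stab at its right endpoint.
Sorted: [0,2] [2,4] [1,7] [4,9] [8,11] [13,15] [18,20] [17,21] [22,23] [22,24] [26,29]
{[0,2],[2,4],[1,7]} hit by 2; {[4,9],[8,11]} hit by 9; {[13,15]} hit by 15; {[18,20],[17,21]} hit by 20; {[22,23],[22,24]} hit by 23; {[26,29]} hit by 29.
Points: 2, 9, 15, 20, 23, 29 (6 total).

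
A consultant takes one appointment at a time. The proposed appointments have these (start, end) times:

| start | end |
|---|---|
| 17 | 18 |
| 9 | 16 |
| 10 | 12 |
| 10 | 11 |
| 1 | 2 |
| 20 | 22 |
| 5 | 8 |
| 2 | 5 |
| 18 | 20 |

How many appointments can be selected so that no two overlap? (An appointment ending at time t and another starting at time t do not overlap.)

7

Order by finish time; keep every interval that doesn't clash with the previous kept one.
Sorted by end: (1,2)  (2,5)  (5,8)  (10,11)  (10,12)  (9,16)  (17,18)  (18,20)  (20,22)
take (1,2); take (2,5); take (5,8); take (10,11); take (17,18); take (18,20); take (20,22).
Selected 7 appointments.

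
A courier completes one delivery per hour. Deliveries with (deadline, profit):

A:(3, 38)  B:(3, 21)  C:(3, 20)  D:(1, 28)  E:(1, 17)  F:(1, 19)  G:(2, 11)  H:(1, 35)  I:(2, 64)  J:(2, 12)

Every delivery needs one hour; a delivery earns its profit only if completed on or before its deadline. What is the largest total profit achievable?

Sort by profit descending; place each in the latest free slot ≤ its deadline.
Profit order: I=64 A=38 H=35 D=28 B=21 C=20 F=19 E=17 J=12 G=11
Assign: I→slot 2, A→slot 3, H→slot 1, D skipped, B skipped, C skipped, F skipped, E skipped, J skipped, G skipped.
Slots: [1:H] [2:I] [3:A]
Profit = 35 + 64 + 38 = 137

137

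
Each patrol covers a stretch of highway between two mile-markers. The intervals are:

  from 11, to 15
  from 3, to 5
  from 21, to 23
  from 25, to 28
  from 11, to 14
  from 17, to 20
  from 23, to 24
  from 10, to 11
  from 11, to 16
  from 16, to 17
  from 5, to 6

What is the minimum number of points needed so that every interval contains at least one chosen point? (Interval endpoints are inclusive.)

Sorted: [3,5] [5,6] [10,11] [11,14] [11,15] [11,16] [16,17] [17,20] [21,23] [23,24] [25,28]
{[3,5],[5,6]} hit by 5; {[10,11],[11,14],[11,15],[11,16]} hit by 11; {[16,17],[17,20]} hit by 17; {[21,23],[23,24]} hit by 23; {[25,28]} hit by 28.
Points: 5, 11, 17, 23, 28 (5 total).

5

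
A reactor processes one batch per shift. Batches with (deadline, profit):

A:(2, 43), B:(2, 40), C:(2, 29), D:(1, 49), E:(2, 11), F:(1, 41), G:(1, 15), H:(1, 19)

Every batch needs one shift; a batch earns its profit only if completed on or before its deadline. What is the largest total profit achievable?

92

Sort by profit descending; place each in the latest free slot ≤ its deadline.
Profit order: D=49 A=43 F=41 B=40 C=29 H=19 G=15 E=11
Assign: D→slot 1, A→slot 2, F skipped, B skipped, C skipped, H skipped, G skipped, E skipped.
Slots: [1:D] [2:A]
Profit = 49 + 43 = 92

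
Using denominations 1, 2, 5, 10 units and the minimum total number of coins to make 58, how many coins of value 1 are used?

1

58 − 5×10→8 − 1×5→3 − 1×2→1 − 1×1→0
Count of 1: 1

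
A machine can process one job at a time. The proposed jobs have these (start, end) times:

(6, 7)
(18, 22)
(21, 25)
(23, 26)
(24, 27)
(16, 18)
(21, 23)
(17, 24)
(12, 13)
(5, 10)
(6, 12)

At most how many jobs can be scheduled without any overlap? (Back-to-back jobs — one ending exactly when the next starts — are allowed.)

5

By end time: (6,7), (5,10), (6,12), (12,13), (16,18), (18,22), (21,23), (17,24), (21,25), (23,26), (24,27).
Pick (6,7); next start ≥ 7 → (12,13); next start ≥ 13 → (16,18); next start ≥ 18 → (18,22); next start ≥ 22 → (23,26).
Selected 5 jobs.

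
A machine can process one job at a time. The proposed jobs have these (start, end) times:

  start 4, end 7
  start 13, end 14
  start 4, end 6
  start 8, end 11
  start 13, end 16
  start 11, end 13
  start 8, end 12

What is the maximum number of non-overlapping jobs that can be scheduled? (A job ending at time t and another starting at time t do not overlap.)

4

By end time: (4,6), (4,7), (8,11), (8,12), (11,13), (13,14), (13,16).
Pick (4,6); next start ≥ 6 → (8,11); next start ≥ 11 → (11,13); next start ≥ 13 → (13,14).
Selected 4 jobs.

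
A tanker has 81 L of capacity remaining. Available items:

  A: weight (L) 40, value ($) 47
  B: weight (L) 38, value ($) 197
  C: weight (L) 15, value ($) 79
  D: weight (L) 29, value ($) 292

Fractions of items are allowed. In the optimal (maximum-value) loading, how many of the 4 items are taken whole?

2

Order: D (292/29=10.07) > C (79/15=5.27) > B (197/38=5.18) > A (47/40=1.18)
Fill: take D (29 @ 292) → take C (15 @ 79) → take 37/38 of B → 191.82; 81/81 used.
2 item(s) taken whole; one partial (take 37/38 of B).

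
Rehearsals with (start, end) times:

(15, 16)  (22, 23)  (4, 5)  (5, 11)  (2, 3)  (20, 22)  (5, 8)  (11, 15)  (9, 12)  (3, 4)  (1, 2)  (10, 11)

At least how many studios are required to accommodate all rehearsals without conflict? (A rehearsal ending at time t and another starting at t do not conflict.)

3

Events (time:±→running): 1:+→1 2:-→0 2:+→1 3:-→0 3:+→1 4:-→0 4:+→1 5:-→0 5:+→1 5:+→2 8:-→1 9:+→2 10:+→3 … peak 3.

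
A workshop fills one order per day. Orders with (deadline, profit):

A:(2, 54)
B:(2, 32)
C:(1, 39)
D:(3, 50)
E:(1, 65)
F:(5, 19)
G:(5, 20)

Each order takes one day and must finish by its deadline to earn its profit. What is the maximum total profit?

208

Profit order: E=65 A=54 D=50 C=39 B=32 G=20 F=19
Assign: E→slot 1, A→slot 2, D→slot 3, C skipped, B skipped, G→slot 5, F→slot 4.
Slots: [1:E] [2:A] [3:D] [4:F] [5:G]
Profit = 65 + 54 + 50 + 19 + 20 = 208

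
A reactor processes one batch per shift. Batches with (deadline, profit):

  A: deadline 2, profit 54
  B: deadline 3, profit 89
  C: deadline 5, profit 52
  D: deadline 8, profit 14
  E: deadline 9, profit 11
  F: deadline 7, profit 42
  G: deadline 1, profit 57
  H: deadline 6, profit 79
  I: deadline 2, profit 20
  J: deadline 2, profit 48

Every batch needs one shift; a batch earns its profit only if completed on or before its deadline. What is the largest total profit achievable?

398

Sort by profit descending; place each in the latest free slot ≤ its deadline.
By profit: B(d3,89), H(d6,79), G(d1,57), A(d2,54), C(d5,52), J(d2,48), F(d7,42), I(d2,20), D(d8,14), E(d9,11)
B→slot 3; H→slot 6; G→slot 1; A→slot 2; C→slot 5; J skipped; F→slot 7; I skipped; D→slot 8; E→slot 9.
Profit = 57 + 54 + 89 + 52 + 79 + 42 + 14 + 11 = 398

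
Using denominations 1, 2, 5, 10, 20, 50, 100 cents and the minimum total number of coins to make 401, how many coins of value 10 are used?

0

Greedy: take as many of the largest coin as possible, then repeat with the remainder.
401 − 4×100→1 − 1×1→0
Count of 10: 0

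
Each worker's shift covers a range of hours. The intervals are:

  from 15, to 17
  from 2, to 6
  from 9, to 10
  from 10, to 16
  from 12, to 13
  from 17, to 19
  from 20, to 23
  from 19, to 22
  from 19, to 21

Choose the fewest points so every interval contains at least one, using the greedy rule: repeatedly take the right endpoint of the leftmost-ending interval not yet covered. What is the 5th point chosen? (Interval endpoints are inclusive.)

Sort by right endpoint; whenever an interval is uncovered, place a point at its right end.
Sorted: [2,6] [9,10] [12,13] [10,16] [15,17] [17,19] [19,21] [19,22] [20,23]
{[2,6]} hit by 6; {[9,10]} hit by 10; {[12,13],[10,16]} hit by 13; {[15,17],[17,19]} hit by 17; {[19,21],[19,22],[20,23]} hit by 21.
Points: 6, 10, 13, 17, 21 (5 total).

21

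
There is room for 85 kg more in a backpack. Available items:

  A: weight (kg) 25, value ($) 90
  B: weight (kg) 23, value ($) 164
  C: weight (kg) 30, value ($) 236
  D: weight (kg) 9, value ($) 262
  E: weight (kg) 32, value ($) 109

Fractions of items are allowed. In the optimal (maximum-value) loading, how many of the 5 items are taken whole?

Order: D (262/9=29.11) > C (236/30=7.87) > B (164/23=7.13) > A (90/25=3.60) > E (109/32=3.41)
Fill: take D (9 @ 262) → take C (30 @ 236) → take B (23 @ 164) → take 23/25 of A → 82.80; 85/85 used.
3 item(s) taken whole; one partial (take 23/25 of A).

3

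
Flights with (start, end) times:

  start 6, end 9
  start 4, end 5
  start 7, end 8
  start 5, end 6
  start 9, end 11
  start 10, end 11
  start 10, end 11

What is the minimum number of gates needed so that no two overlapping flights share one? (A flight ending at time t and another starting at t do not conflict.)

Events (time:±→running): 4:+→1 5:-→0 5:+→1 6:-→0 6:+→1 7:+→2 8:-→1 9:-→0 9:+→1 10:+→2 10:+→3 … peak 3.

3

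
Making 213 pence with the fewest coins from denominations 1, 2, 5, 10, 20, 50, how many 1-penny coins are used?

213 − 4×50→13 − 1×10→3 − 1×2→1 − 1×1→0
Count of 1: 1

1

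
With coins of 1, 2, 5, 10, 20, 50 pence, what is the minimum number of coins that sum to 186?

186 = 3×50 + 1×20 + 1×10 + 1×5 + 1×1
Total coins = 3 + 1 + 1 + 1 + 1 = 7

7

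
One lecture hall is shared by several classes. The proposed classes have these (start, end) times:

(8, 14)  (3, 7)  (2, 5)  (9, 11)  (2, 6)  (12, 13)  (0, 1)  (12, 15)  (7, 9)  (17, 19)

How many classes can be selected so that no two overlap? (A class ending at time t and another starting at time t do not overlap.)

6

Sort by end time and greedily take each interval whose start is ≥ the last chosen end.
Sorted by end: (0,1)  (2,5)  (2,6)  (3,7)  (7,9)  (9,11)  (12,13)  (8,14)  (12,15)  (17,19)
take (0,1); take (2,5); skip (2,6); skip (3,7); take (7,9); take (9,11); take (12,13); take (17,19).
Selected 6 classes.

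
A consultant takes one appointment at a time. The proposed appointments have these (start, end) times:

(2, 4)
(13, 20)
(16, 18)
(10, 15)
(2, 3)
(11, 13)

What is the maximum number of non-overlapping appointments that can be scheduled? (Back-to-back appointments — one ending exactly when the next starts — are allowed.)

Greedy by earliest finish: after sorting by end time, pick each interval compatible with the last pick.
By end time: (2,3), (2,4), (11,13), (10,15), (16,18), (13,20).
Pick (2,3); next start ≥ 3 → (11,13); next start ≥ 13 → (16,18).
Selected 3 appointments.

3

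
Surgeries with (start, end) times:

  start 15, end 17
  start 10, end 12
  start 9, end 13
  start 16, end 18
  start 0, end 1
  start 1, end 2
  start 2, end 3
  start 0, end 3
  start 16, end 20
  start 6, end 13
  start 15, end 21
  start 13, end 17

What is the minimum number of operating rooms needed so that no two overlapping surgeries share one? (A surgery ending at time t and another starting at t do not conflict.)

Events (time:±→running): 0:+→1 0:+→2 1:-→1 1:+→2 2:-→1 2:+→2 3:-→1 3:-→0 6:+→1 9:+→2 10:+→3 12:-→2 13:-→1 13:-→0 13:+→1 15:+→2 15:+→3 16:+→4 16:+→5 … peak 5.

5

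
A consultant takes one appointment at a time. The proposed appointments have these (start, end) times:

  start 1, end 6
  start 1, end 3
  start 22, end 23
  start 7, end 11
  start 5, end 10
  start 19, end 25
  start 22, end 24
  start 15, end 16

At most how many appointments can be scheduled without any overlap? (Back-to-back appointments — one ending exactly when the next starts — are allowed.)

4

Sorted by end: (1,3)  (1,6)  (5,10)  (7,11)  (15,16)  (22,23)  (22,24)  (19,25)
take (1,3); skip (1,6); take (5,10); skip (7,11); take (15,16); take (22,23).
Selected 4 appointments.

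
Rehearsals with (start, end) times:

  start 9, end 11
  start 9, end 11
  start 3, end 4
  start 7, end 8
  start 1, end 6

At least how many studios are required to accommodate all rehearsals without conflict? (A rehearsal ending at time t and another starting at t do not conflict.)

2

Count concurrent intervals with a sweep; the peak is the room count.
Events (time:±→running): 1:+→1 3:+→2 … peak 2.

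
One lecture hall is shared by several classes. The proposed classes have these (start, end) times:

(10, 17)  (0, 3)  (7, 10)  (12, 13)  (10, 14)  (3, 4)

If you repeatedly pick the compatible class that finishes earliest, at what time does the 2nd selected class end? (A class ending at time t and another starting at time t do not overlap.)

Order by finish time; keep every interval that doesn't clash with the previous kept one.
By end time: (0,3), (3,4), (7,10), (12,13), (10,14), (10,17).
Pick (0,3); next start ≥ 3 → (3,4); next start ≥ 4 → (7,10); next start ≥ 10 → (12,13).
Selected: (0,3) (3,4) (7,10) (12,13)

4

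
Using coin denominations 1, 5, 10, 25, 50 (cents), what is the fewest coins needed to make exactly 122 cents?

6

122 − 2×50→22 − 2×10→2 − 2×1→0
Total coins = 2 + 2 + 2 = 6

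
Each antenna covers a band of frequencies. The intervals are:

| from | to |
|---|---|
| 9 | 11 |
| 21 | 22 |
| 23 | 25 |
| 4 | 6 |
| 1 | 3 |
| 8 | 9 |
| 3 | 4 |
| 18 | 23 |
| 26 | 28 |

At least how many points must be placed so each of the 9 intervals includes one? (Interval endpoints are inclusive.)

6

Sorted: [1,3] [3,4] [4,6] [8,9] [9,11] [21,22] [18,23] [23,25] [26,28]
{[1,3],[3,4]} hit by 3; {[4,6]} hit by 6; {[8,9],[9,11]} hit by 9; {[21,22],[18,23]} hit by 22; {[23,25]} hit by 25; {[26,28]} hit by 28.
Points: 3, 6, 9, 22, 25, 28 (6 total).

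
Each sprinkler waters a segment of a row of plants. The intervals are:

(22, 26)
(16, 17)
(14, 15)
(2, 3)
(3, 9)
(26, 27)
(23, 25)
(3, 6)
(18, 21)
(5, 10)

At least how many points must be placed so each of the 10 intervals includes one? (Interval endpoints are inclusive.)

Process intervals by earliest right end; each time one isn't hit yet, stab at its right endpoint.
By right end: [2,3]  [3,6]  [3,9]  [5,10]  [14,15]  [16,17]  [18,21]  [23,25]  [22,26]  [26,27]
[2,3] uncovered → point at 3; [5,10] uncovered → point at 10; [14,15] uncovered → point at 15; [16,17] uncovered → point at 17; [18,21] uncovered → point at 21; [23,25] uncovered → point at 25; [26,27] uncovered → point at 27.
Points: 3, 10, 15, 17, 21, 25, 27 (7 total).

7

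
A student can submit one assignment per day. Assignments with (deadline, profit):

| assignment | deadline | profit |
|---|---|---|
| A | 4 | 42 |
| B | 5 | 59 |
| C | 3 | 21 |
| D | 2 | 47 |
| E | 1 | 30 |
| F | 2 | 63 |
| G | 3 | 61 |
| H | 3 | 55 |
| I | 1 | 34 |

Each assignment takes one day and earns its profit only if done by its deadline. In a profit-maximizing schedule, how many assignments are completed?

5

Take jobs in profit order; each goes to the latest open slot no later than its deadline.
Profit order: F=63 G=61 B=59 H=55 D=47 A=42 I=34 E=30 C=21
Assign: F→slot 2, G→slot 3, B→slot 5, H→slot 1, D skipped, A→slot 4, I skipped, E skipped, C skipped.
Slots: [1:H] [2:F] [3:G] [4:A] [5:B]
5 of 9 scheduled.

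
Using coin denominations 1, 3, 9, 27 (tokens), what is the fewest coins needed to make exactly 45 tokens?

Greedy: take as many of the largest coin as possible, then repeat with the remainder.
45 − 1×27→18 − 2×9→0
Total coins = 1 + 2 = 3

3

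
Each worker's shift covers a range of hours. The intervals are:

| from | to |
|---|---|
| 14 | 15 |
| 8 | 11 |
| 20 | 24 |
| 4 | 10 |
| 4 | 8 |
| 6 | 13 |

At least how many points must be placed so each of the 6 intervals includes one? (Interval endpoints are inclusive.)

Sorted: [4,8] [4,10] [8,11] [6,13] [14,15] [20,24]
{[4,8],[4,10],[8,11],[6,13]} hit by 8; {[14,15]} hit by 15; {[20,24]} hit by 24.
Points: 8, 15, 24 (3 total).

3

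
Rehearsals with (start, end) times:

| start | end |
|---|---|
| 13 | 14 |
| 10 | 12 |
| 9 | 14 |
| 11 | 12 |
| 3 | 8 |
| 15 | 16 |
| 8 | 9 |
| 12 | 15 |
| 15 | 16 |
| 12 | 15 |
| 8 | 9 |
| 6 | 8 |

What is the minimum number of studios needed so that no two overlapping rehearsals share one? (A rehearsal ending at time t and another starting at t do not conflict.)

4

The answer is the maximum number of intervals overlapping at any instant.
Events (time:±→running): 3:+→1 6:+→2 8:-→1 8:-→0 8:+→1 8:+→2 9:-→1 9:-→0 9:+→1 10:+→2 11:+→3 12:-→2 12:-→1 12:+→2 12:+→3 13:+→4 … peak 4.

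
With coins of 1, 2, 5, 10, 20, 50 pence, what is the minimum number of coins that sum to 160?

4

Greedy: take as many of the largest coin as possible, then repeat with the remainder.
160 = 3×50 + 1×10
Total coins = 3 + 1 = 4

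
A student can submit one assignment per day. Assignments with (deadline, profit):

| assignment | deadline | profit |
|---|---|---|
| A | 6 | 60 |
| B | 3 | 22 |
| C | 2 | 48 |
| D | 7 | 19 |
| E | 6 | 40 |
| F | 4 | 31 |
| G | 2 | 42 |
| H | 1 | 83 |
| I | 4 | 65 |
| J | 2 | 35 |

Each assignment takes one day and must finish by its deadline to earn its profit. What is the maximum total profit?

346

Sort by profit descending; place each in the latest free slot ≤ its deadline.
Profit order: H=83 I=65 A=60 C=48 G=42 E=40 J=35 F=31 B=22 D=19
Assign: H→slot 1, I→slot 4, A→slot 6, C→slot 2, G skipped, E→slot 5, J skipped, F→slot 3, B skipped, D→slot 7.
Slots: [1:H] [2:C] [3:F] [4:I] [5:E] [6:A] [7:D]
Profit = 83 + 48 + 31 + 65 + 40 + 60 + 19 = 346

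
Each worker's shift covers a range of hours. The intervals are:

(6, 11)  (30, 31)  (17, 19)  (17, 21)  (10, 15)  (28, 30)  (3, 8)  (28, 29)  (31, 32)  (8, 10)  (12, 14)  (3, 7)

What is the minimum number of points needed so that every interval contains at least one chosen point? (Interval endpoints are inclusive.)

Process intervals by earliest right end; each time one isn't hit yet, stab at its right endpoint.
By right end: [3,7]  [3,8]  [8,10]  [6,11]  [12,14]  [10,15]  [17,19]  [17,21]  [28,29]  [28,30]  [30,31]  [31,32]
[3,7] uncovered → point at 7; [8,10] uncovered → point at 10; [12,14] uncovered → point at 14; [17,19] uncovered → point at 19; [28,29] uncovered → point at 29; [30,31] uncovered → point at 31.
Points: 7, 10, 14, 19, 29, 31 (6 total).

6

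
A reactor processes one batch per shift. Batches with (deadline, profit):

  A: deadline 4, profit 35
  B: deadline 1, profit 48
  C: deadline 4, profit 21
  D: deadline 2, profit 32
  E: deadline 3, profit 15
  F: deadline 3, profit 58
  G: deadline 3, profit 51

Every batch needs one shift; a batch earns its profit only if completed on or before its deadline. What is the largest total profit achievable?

192

Sort by profit descending; place each in the latest free slot ≤ its deadline.
Profit order: F=58 G=51 B=48 A=35 D=32 C=21 E=15
Assign: F→slot 3, G→slot 2, B→slot 1, A→slot 4, D skipped, C skipped, E skipped.
Slots: [1:B] [2:G] [3:F] [4:A]
Profit = 48 + 51 + 58 + 35 = 192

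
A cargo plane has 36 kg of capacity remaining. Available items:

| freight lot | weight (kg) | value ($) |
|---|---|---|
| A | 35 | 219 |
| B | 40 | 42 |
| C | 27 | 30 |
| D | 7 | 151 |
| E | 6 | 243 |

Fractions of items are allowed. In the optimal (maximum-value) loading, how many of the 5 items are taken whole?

2

Greedy by value/weight ratio, highest first.
Order: E (243/6=40.50) > D (151/7=21.57) > A (219/35=6.26) > C (30/27=1.11) > B (42/40=1.05)
Fill: take E (6 @ 243) → take D (7 @ 151) → take 23/35 of A → 143.91; 36/36 used.
2 item(s) taken whole; one partial (take 23/35 of A).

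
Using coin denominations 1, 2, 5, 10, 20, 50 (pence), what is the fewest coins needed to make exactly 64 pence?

Greedy: take as many of the largest coin as possible, then repeat with the remainder.
64 = 1×50 + 1×10 + 2×2
Total coins = 1 + 1 + 2 = 4

4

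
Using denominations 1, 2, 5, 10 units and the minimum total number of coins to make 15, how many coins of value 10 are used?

1

Greedy: take as many of the largest coin as possible, then repeat with the remainder.
15 = 1×10 + 1×5
Count of 10: 1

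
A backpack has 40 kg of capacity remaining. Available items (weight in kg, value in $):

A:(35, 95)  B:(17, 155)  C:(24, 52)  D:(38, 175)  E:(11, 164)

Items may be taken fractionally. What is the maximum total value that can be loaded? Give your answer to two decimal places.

Sort by value per unit weight and fill in that order.
Ratios (sorted): E 14.91, B 9.12, D 4.61, A 2.71, C 2.17
take E (11 @ 164); take B (17 @ 155); take 12/38 of D → 55.26. Capacity used 40/40.
Total value = 374.26

374.26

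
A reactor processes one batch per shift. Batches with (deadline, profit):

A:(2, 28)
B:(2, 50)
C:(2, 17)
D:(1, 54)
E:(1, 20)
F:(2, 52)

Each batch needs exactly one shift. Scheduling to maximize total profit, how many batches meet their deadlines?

Sort by profit descending; place each in the latest free slot ≤ its deadline.
Profit order: D=54 F=52 B=50 A=28 E=20 C=17
Assign: D→slot 1, F→slot 2, B skipped, A skipped, E skipped, C skipped.
Slots: [1:D] [2:F]
2 of 6 scheduled.

2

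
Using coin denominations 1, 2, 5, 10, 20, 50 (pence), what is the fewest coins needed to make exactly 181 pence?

Use the largest denomination that fits, subtract, and repeat.
181 − 3×50→31 − 1×20→11 − 1×10→1 − 1×1→0
Total coins = 3 + 1 + 1 + 1 = 6

6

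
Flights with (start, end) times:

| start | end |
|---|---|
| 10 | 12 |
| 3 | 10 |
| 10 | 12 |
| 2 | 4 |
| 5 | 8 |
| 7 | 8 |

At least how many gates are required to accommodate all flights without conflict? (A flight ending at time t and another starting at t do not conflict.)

3

starts: [2, 3, 5, 7, 10, 10]
ends:   [4, 8, 8, 10, 12, 12]
s2→1 s3→2 e4→1 s5→2 s7→3  — peak 3.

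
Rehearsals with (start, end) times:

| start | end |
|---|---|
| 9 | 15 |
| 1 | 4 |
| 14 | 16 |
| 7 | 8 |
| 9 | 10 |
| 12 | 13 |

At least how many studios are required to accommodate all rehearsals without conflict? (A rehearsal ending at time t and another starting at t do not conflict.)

2

The answer is the maximum number of intervals overlapping at any instant.
Events (time:±→running): 1:+→1 4:-→0 7:+→1 8:-→0 9:+→1 9:+→2 … peak 2.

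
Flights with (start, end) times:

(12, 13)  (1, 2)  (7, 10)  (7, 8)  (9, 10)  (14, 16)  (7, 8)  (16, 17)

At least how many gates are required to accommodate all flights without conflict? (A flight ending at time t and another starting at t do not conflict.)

3

The answer is the maximum number of intervals overlapping at any instant.
starts: [1, 7, 7, 7, 9, 12, 14, 16]
ends:   [2, 8, 8, 10, 10, 13, 16, 17]
s1→1 e2→0 s7→1 s7→2 s7→3  — peak 3.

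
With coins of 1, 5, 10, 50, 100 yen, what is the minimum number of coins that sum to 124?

124 − 1×100→24 − 2×10→4 − 4×1→0
Total coins = 1 + 2 + 4 = 7

7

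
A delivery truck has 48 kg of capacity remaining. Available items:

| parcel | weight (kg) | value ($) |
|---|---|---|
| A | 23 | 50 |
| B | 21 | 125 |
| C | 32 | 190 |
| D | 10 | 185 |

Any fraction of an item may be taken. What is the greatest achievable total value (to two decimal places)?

410.94

Ratios (sorted): D 18.50, B 5.95, C 5.94, A 2.17
take D (10 @ 185); take B (21 @ 125); take 17/32 of C → 100.94. Capacity used 48/48.
Total value = 410.94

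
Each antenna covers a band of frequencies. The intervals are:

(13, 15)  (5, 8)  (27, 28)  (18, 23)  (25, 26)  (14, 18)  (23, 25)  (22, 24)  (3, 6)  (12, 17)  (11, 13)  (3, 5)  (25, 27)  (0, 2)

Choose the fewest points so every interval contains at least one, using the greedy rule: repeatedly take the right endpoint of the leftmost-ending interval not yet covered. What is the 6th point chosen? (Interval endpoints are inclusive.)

Process intervals by earliest right end; each time one isn't hit yet, stab at its right endpoint.
Sorted: [0,2] [3,5] [3,6] [5,8] [11,13] [13,15] [12,17] [14,18] [18,23] [22,24] [23,25] [25,26] [25,27] [27,28]
{[0,2]} hit by 2; {[3,5],[3,6],[5,8]} hit by 5; {[11,13],[13,15],[12,17]} hit by 13; {[14,18],[18,23]} hit by 18; {[22,24],[23,25]} hit by 24; {[25,26],[25,27]} hit by 26; {[27,28]} hit by 28.
Points: 2, 5, 13, 18, 24, 26, 28 (7 total).

26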